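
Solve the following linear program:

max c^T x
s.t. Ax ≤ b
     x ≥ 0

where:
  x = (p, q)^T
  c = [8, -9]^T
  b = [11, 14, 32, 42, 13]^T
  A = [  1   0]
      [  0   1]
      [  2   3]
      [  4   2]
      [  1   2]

Evaluate the objective at each vertex of the feasible region:
  z(0, 0) = 0
  z(10.5, 0) = 84  ←
  z(9.667, 1.667) = 62.33
  z(0, 6.5) = -58.5
The maximum is at p = 10.5, q = 0.

p = 10.5, q = 0, z = 84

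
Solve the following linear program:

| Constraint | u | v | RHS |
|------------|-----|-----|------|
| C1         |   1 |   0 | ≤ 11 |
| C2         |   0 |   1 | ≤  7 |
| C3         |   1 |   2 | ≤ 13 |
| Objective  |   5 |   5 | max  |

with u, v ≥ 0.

Evaluate the objective at each vertex of the feasible region:
  z(0, 0) = 0
  z(11, 0) = 55
  z(11, 1) = 60  ←
  z(0, 6.5) = 32.5
The maximum is at u = 11, v = 1.

u = 11, v = 1, z = 60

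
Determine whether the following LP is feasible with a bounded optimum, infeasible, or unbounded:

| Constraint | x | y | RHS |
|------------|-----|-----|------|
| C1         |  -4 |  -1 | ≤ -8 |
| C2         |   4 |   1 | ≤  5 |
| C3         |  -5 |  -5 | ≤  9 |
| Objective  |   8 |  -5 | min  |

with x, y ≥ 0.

Infeasible (no feasible solution exists)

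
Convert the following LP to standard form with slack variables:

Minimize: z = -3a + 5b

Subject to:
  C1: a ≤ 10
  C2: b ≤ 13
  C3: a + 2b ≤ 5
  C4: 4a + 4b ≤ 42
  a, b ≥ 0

min z = -3a + 5b

s.t.
  a + s1 = 10
  b + s2 = 13
  a + 2b + s3 = 5
  4a + 4b + s4 = 42
  a, b, s1, s2, s3, s4 ≥ 0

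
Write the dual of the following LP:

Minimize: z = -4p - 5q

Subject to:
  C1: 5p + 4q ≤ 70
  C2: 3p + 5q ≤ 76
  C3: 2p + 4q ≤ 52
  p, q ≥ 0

Primal min cᵀx s.t. Ax ≤ b, x ≥ 0  →  Dual max −bᵀy s.t. Aᵀy ≥ −c, y ≥ 0.

Maximize: z = -70y1 - 76y2 - 52y3

Subject to:
  5y1 + 3y2 + 2y3 ≥ 4
  4y1 + 5y2 + 4y3 ≥ 5
  y1, y2, y3 ≥ 0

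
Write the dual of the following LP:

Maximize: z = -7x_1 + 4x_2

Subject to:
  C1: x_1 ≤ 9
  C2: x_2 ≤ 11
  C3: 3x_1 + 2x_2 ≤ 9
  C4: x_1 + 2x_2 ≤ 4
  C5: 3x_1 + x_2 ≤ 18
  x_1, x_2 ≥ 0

Primal max cᵀx s.t. Ax ≤ b, x ≥ 0  →  Dual min bᵀy s.t. Aᵀy ≥ c, y ≥ 0.

Minimize: z = 9y1 + 11y2 + 9y3 + 4y4 + 18y5

Subject to:
  y1 + 3y3 + y4 + 3y5 ≥ -7
  y2 + 2y3 + 2y4 + y5 ≥ 4
  y1, y2, y3, y4, y5 ≥ 0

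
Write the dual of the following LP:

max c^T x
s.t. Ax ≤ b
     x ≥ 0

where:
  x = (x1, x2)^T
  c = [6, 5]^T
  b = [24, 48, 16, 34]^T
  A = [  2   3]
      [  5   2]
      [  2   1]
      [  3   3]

Primal max cᵀx s.t. Ax ≤ b, x ≥ 0  →  Dual min bᵀy s.t. Aᵀy ≥ c, y ≥ 0.

Minimize: z = 24y1 + 48y2 + 16y3 + 34y4

Subject to:
  2y1 + 5y2 + 2y3 + 3y4 ≥ 6
  3y1 + 2y2 + y3 + 3y4 ≥ 5
  y1, y2, y3, y4 ≥ 0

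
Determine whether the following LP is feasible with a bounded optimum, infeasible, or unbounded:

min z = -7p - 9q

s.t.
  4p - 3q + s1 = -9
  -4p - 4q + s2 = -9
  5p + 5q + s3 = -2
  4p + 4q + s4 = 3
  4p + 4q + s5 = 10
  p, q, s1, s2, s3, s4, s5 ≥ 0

Infeasible (no feasible solution exists)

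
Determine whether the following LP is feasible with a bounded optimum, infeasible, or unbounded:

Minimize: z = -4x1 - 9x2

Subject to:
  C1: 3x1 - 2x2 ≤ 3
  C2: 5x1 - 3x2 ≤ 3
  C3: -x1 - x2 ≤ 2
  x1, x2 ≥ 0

Unbounded (objective can decrease without bound)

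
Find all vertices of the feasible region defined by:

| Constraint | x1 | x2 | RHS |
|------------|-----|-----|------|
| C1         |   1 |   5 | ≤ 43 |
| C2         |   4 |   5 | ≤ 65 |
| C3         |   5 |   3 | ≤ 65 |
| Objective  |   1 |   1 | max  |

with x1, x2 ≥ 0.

(0, 0), (13, 0), (10, 5), (7.333, 7.133), (0, 8.6)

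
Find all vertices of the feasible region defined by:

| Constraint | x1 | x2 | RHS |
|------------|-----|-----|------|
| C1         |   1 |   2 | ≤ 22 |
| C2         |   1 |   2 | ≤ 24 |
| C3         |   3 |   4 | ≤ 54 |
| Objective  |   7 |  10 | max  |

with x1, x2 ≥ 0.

(0, 0), (18, 0), (10, 6), (0, 11)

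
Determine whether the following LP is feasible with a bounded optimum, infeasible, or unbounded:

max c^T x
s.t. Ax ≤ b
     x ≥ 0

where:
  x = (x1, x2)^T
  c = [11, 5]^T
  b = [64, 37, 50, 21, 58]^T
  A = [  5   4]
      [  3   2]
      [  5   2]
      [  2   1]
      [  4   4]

Feasible with a bounded optimal solution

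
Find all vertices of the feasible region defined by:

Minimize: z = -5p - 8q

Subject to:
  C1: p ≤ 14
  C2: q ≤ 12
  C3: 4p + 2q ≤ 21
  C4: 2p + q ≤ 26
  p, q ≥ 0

(0, 0), (5.25, 0), (0, 10.5)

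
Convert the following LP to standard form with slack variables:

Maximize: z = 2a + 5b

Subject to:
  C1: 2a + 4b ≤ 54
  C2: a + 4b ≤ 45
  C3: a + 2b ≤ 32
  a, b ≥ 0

max z = 2a + 5b

s.t.
  2a + 4b + s1 = 54
  a + 4b + s2 = 45
  a + 2b + s3 = 32
  a, b, s1, s2, s3 ≥ 0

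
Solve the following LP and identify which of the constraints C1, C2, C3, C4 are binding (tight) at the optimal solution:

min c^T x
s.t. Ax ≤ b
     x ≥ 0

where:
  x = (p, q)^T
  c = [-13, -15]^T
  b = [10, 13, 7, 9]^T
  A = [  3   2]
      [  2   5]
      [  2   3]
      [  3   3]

At p = 2, q = 1, compute slack b - a·x for each constraint:
  C1: 10 − 8 = 2  (slack)
  C2: 13 − 9 = 4  (slack)
  C3: 7 − 7 = 0  (binding)
  C4: 9 − 9 = 0  (binding)

Optimal: p = 2, q = 1
Binding: C3, C4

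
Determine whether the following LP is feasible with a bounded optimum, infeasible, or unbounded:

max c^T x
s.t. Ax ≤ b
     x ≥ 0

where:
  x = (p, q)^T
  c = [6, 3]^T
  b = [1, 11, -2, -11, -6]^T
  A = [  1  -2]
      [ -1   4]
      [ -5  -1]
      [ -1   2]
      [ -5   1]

Infeasible (no feasible solution exists)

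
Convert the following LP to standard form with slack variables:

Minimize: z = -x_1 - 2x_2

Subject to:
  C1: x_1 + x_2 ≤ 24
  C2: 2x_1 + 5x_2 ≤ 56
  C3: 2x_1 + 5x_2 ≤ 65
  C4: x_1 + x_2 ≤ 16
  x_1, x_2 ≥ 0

min z = -x_1 - 2x_2

s.t.
  x_1 + x_2 + s1 = 24
  2x_1 + 5x_2 + s2 = 56
  2x_1 + 5x_2 + s3 = 65
  x_1 + x_2 + s4 = 16
  x_1, x_2, s1, s2, s3, s4 ≥ 0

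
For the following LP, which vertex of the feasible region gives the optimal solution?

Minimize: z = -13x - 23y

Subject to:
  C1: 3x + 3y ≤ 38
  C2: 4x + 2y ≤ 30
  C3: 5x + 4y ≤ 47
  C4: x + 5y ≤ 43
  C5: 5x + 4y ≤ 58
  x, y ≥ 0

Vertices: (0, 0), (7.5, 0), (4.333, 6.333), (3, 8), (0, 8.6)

Evaluate the objective at each vertex of the feasible region:
  z(0, 0) = 0
  z(7.5, 0) = -97.5
  z(4.333, 6.333) = -202
  z(3, 8) = -223  ←
  z(0, 8.6) = -197.8
The minimum is at x = 3, y = 8.

(3, 8)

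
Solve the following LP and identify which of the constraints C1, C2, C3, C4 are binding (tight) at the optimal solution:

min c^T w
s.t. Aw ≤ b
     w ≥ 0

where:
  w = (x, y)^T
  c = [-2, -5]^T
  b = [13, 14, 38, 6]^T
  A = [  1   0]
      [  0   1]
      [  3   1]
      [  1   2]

At x = 0, y = 3, compute slack b - a·x for each constraint:
  C1: 13 − 0 = 13  (slack)
  C2: 14 − 3 = 11  (slack)
  C3: 38 − 3 = 35  (slack)
  C4: 6 − 6 = 0  (binding)

Optimal: x = 0, y = 3
Binding: C4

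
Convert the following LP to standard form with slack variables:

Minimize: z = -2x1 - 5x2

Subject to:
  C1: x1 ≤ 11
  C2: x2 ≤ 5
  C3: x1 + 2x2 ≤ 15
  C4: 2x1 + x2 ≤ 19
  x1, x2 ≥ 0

min z = -2x1 - 5x2

s.t.
  x1 + s1 = 11
  x2 + s2 = 5
  x1 + 2x2 + s3 = 15
  2x1 + x2 + s4 = 19
  x1, x2, s1, s2, s3, s4 ≥ 0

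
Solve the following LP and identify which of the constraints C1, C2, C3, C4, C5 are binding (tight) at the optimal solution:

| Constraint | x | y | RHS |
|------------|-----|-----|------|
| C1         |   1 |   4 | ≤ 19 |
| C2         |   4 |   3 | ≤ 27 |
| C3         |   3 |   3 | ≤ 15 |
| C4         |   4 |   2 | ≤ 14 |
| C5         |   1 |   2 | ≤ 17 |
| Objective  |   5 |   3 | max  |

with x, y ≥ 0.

At x = 2, y = 3, compute slack b - a·x for each constraint:
  C1: 19 − 14 = 5  (slack)
  C2: 27 − 17 = 10  (slack)
  C3: 15 − 15 = 0  (binding)
  C4: 14 − 14 = 0  (binding)
  C5: 17 − 8 = 9  (slack)

Optimal: x = 2, y = 3
Binding: C3, C4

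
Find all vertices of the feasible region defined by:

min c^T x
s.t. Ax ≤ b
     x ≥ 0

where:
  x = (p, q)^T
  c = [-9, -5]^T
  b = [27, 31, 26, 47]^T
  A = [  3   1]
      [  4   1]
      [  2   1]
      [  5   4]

(0, 0), (7.75, 0), (7, 3), (0, 11.75)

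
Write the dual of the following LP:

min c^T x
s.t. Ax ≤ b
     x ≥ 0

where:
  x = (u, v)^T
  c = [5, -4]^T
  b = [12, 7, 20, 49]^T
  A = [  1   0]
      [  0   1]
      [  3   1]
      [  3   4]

Primal min cᵀx s.t. Ax ≤ b, x ≥ 0  →  Dual max −bᵀy s.t. Aᵀy ≥ −c, y ≥ 0.

Maximize: z = -12y1 - 7y2 - 20y3 - 49y4

Subject to:
  y1 + 3y3 + 3y4 ≥ -5
  y2 + y3 + 4y4 ≥ 4
  y1, y2, y3, y4 ≥ 0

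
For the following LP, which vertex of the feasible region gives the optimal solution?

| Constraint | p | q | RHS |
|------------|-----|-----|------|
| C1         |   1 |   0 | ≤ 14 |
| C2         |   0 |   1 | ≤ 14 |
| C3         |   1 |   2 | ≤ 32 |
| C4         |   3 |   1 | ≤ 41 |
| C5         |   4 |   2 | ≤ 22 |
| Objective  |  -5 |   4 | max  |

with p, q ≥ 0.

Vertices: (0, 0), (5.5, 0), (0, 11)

Evaluate the objective at each vertex of the feasible region:
  z(0, 0) = 0
  z(5.5, 0) = -27.5
  z(0, 11) = 44  ←
The maximum is at p = 0, q = 11.

(0, 11)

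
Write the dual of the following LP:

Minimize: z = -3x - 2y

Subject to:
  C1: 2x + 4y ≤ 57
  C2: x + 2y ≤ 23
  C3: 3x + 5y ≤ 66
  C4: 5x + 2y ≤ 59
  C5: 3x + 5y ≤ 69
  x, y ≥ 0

Primal min cᵀx s.t. Ax ≤ b, x ≥ 0  →  Dual max −bᵀy s.t. Aᵀy ≥ −c, y ≥ 0.

Maximize: z = -57y1 - 23y2 - 66y3 - 59y4 - 69y5

Subject to:
  2y1 + y2 + 3y3 + 5y4 + 3y5 ≥ 3
  4y1 + 2y2 + 5y3 + 2y4 + 5y5 ≥ 2
  y1, y2, y3, y4, y5 ≥ 0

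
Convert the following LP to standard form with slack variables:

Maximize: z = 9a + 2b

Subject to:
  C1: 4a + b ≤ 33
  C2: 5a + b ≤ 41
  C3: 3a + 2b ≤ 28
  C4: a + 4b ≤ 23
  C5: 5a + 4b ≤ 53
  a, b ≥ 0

max z = 9a + 2b

s.t.
  4a + b + s1 = 33
  5a + b + s2 = 41
  3a + 2b + s3 = 28
  a + 4b + s4 = 23
  5a + 4b + s5 = 53
  a, b, s1, s2, s3, s4, s5 ≥ 0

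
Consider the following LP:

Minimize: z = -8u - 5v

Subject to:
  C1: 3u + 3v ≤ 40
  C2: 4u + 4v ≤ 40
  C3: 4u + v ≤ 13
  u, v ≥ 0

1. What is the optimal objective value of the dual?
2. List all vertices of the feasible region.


1. -53
2. (0, 0), (3.25, 0), (1, 9), (0, 10)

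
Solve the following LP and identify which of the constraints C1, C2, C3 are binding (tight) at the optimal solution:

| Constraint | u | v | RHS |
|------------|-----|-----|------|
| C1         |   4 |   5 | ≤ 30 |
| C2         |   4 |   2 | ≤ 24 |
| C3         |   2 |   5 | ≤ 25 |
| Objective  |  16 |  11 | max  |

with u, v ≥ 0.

At u = 5, v = 2, compute slack b - a·x for each constraint:
  C1: 30 − 30 = 0  (binding)
  C2: 24 − 24 = 0  (binding)
  C3: 25 − 20 = 5  (slack)

Optimal: u = 5, v = 2
Binding: C1, C2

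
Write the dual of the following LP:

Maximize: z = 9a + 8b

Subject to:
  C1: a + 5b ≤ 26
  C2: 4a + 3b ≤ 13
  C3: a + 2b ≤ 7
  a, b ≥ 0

Primal max cᵀx s.t. Ax ≤ b, x ≥ 0  →  Dual min bᵀy s.t. Aᵀy ≥ c, y ≥ 0.

Minimize: z = 26y1 + 13y2 + 7y3

Subject to:
  y1 + 4y2 + y3 ≥ 9
  5y1 + 3y2 + 2y3 ≥ 8
  y1, y2, y3 ≥ 0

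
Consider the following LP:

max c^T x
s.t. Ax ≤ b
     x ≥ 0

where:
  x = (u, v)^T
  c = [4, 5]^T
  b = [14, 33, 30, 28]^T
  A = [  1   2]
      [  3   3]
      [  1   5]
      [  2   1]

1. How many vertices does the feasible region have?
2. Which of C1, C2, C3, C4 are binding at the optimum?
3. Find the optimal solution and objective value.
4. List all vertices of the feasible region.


1. 5
2. C1, C2
3. u = 8, v = 3, z = 47
4. (0, 0), (11, 0), (8, 3), (3.333, 5.333), (0, 6)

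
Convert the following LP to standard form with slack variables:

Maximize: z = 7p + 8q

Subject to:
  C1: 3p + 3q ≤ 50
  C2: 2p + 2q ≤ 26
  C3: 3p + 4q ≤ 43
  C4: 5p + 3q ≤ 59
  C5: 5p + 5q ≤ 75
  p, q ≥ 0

max z = 7p + 8q

s.t.
  3p + 3q + s1 = 50
  2p + 2q + s2 = 26
  3p + 4q + s3 = 43
  5p + 3q + s4 = 59
  5p + 5q + s5 = 75
  p, q, s1, s2, s3, s4, s5 ≥ 0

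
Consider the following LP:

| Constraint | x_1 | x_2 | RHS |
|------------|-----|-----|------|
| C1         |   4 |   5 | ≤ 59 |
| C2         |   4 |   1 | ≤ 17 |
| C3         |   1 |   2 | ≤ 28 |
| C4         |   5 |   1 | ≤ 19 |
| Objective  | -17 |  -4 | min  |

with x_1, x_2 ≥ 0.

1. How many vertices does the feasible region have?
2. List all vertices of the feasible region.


1. 5
2. (0, 0), (3.8, 0), (2, 9), (1.625, 10.5), (0, 11.8)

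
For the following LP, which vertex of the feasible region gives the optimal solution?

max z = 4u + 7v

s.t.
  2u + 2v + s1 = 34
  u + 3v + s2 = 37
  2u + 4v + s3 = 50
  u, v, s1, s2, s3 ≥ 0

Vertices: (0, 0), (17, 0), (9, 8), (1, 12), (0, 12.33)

Evaluate the objective at each vertex of the feasible region:
  z(0, 0) = 0
  z(17, 0) = 68
  z(9, 8) = 92  ←
  z(1, 12) = 88
  z(0, 12.33) = 86.33
The maximum is at u = 9, v = 8.

(9, 8)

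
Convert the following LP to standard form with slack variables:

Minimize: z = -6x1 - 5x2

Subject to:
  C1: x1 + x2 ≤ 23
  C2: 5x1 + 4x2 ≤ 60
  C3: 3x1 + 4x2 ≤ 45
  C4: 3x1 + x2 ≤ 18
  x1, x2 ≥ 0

min z = -6x1 - 5x2

s.t.
  x1 + x2 + s1 = 23
  5x1 + 4x2 + s2 = 60
  3x1 + 4x2 + s3 = 45
  3x1 + x2 + s4 = 18
  x1, x2, s1, s2, s3, s4 ≥ 0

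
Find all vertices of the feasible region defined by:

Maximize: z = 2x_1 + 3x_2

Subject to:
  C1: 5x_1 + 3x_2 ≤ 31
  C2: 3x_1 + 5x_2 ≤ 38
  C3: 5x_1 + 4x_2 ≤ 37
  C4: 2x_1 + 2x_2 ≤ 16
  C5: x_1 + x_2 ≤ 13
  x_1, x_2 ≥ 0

(0, 0), (6.2, 0), (3.5, 4.5), (1, 7), (0, 7.6)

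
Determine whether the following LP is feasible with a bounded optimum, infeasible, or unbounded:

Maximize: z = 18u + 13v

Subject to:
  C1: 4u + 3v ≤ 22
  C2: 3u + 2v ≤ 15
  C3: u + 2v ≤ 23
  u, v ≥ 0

Feasible with a bounded optimal solution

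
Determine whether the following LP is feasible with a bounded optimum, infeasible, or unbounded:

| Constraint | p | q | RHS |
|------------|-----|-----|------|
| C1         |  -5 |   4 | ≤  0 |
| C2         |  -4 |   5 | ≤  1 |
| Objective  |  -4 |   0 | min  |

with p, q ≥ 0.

Unbounded (objective can decrease without bound)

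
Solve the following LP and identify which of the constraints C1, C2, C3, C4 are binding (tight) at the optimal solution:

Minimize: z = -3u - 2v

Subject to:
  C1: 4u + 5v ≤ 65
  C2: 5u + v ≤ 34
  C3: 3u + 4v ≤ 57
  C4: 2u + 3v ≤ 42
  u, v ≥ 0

At u = 5, v = 9, compute slack b - a·x for each constraint:
  C1: 65 − 65 = 0  (binding)
  C2: 34 − 34 = 0  (binding)
  C3: 57 − 51 = 6  (slack)
  C4: 42 − 37 = 5  (slack)

Optimal: u = 5, v = 9
Binding: C1, C2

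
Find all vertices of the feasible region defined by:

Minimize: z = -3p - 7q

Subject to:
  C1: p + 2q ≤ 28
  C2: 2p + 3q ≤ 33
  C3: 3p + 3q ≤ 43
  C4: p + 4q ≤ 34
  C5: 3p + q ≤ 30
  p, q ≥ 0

(0, 0), (10, 0), (8.143, 5.571), (6, 7), (0, 8.5)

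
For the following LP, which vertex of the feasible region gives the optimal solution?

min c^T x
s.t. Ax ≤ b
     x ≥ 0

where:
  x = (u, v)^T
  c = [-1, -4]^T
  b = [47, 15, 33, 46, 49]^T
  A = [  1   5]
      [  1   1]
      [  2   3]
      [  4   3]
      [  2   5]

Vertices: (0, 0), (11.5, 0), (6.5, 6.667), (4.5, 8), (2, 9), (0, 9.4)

Evaluate the objective at each vertex of the feasible region:
  z(0, 0) = 0
  z(11.5, 0) = -11.5
  z(6.5, 6.667) = -33.17
  z(4.5, 8) = -36.5
  z(2, 9) = -38  ←
  z(0, 9.4) = -37.6
The minimum is at u = 2, v = 9.

(2, 9)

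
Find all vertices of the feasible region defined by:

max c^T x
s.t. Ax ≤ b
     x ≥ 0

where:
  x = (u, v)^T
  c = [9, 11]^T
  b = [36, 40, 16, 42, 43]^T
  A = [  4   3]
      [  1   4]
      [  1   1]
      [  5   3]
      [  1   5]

(0, 0), (8.4, 0), (6, 4), (3, 8), (0, 8.6)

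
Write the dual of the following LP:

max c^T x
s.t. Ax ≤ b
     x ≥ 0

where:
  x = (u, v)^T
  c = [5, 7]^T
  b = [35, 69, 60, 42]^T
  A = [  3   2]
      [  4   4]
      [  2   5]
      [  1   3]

Primal max cᵀx s.t. Ax ≤ b, x ≥ 0  →  Dual min bᵀy s.t. Aᵀy ≥ c, y ≥ 0.

Minimize: z = 35y1 + 69y2 + 60y3 + 42y4

Subject to:
  3y1 + 4y2 + 2y3 + y4 ≥ 5
  2y1 + 4y2 + 5y3 + 3y4 ≥ 7
  y1, y2, y3, y4 ≥ 0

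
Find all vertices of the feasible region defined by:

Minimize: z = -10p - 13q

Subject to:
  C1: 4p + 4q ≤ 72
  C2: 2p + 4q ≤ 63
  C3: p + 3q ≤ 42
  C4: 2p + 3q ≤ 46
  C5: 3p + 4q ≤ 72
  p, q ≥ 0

(0, 0), (18, 0), (8, 10), (4, 12.67), (0, 14)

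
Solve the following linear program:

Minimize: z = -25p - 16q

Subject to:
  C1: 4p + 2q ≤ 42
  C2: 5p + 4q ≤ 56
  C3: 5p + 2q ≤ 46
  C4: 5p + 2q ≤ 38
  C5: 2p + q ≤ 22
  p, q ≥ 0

Evaluate the objective at each vertex of the feasible region:
  z(0, 0) = 0
  z(7.6, 0) = -190
  z(4, 9) = -244  ←
  z(0, 14) = -224
The minimum is at p = 4, q = 9.

p = 4, q = 9, z = -244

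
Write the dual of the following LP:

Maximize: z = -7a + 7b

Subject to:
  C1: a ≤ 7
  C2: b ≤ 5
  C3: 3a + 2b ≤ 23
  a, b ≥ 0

Primal max cᵀx s.t. Ax ≤ b, x ≥ 0  →  Dual min bᵀy s.t. Aᵀy ≥ c, y ≥ 0.

Minimize: z = 7y1 + 5y2 + 23y3

Subject to:
  y1 + 3y3 ≥ -7
  y2 + 2y3 ≥ 7
  y1, y2, y3 ≥ 0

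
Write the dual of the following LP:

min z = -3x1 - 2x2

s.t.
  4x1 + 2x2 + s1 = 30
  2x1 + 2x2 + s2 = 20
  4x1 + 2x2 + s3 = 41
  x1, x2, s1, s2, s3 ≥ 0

Primal min cᵀx s.t. Ax ≤ b, x ≥ 0  →  Dual max −bᵀy s.t. Aᵀy ≥ −c, y ≥ 0.

Maximize: z = -30y1 - 20y2 - 41y3

Subject to:
  4y1 + 2y2 + 4y3 ≥ 3
  2y1 + 2y2 + 2y3 ≥ 2
  y1, y2, y3 ≥ 0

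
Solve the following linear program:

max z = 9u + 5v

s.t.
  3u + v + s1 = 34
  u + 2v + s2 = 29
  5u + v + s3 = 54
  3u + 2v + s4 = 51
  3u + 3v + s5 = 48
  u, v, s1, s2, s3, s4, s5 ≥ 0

Evaluate the objective at each vertex of the feasible region:
  z(0, 0) = 0
  z(10.8, 0) = 97.2
  z(10, 4) = 110
  z(9, 7) = 116  ←
  z(3, 13) = 92
  z(0, 14.5) = 72.5
The maximum is at u = 9, v = 7.

u = 9, v = 7, z = 116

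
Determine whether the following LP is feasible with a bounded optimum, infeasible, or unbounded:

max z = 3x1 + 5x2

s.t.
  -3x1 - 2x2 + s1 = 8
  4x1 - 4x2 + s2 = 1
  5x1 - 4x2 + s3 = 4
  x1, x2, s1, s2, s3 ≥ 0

Unbounded (objective can increase without bound)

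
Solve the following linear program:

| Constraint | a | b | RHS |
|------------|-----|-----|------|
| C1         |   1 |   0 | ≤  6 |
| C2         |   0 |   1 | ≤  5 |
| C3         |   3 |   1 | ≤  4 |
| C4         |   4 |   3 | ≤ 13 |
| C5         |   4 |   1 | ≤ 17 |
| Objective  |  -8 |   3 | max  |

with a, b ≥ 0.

Evaluate the objective at each vertex of the feasible region:
  z(0, 0) = 0
  z(1.333, 0) = -10.67
  z(0, 4) = 12  ←
The maximum is at a = 0, b = 4.

a = 0, b = 4, z = 12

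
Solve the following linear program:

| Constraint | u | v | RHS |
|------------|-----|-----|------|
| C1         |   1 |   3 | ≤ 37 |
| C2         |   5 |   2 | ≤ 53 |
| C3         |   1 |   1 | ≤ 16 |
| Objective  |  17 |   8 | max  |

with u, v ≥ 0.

Evaluate the objective at each vertex of the feasible region:
  z(0, 0) = 0
  z(10.6, 0) = 180.2
  z(7, 9) = 191  ←
  z(5.5, 10.5) = 177.5
  z(0, 12.33) = 98.67
The maximum is at u = 7, v = 9.

u = 7, v = 9, z = 191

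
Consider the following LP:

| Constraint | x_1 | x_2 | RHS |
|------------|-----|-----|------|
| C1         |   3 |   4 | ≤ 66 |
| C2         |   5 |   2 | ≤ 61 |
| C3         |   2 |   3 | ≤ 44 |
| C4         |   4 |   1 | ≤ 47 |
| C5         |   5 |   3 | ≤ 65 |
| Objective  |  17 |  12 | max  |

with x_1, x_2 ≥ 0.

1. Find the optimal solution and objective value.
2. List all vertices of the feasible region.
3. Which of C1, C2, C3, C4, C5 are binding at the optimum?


1. x_1 = 7, x_2 = 10, z = 239
2. (0, 0), (11.75, 0), (11, 3), (10.6, 4), (7, 10), (0, 14.67)
3. C3, C5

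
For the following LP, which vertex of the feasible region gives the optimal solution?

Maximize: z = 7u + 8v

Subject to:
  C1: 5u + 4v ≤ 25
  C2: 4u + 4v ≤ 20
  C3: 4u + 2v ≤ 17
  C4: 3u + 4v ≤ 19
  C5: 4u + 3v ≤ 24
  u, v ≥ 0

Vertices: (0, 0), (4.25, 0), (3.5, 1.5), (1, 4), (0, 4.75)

Evaluate the objective at each vertex of the feasible region:
  z(0, 0) = 0
  z(4.25, 0) = 29.75
  z(3.5, 1.5) = 36.5
  z(1, 4) = 39  ←
  z(0, 4.75) = 38
The maximum is at u = 1, v = 4.

(1, 4)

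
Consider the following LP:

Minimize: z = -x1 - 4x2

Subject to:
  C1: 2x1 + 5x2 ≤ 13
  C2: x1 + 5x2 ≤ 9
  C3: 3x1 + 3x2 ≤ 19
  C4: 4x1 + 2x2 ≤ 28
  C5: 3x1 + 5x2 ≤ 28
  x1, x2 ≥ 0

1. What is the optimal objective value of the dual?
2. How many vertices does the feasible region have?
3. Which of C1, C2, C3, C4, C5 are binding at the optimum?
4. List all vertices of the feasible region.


1. -8
2. 5
3. C1, C2
4. (0, 0), (6.333, 0), (6.222, 0.1111), (4, 1), (0, 1.8)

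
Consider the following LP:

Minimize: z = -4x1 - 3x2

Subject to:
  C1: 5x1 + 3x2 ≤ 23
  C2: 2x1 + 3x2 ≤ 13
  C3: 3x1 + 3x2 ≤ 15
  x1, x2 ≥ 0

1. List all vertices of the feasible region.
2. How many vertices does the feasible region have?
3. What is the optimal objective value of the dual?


1. (0, 0), (4.6, 0), (4, 1), (2, 3), (0, 4.333)
2. 5
3. -19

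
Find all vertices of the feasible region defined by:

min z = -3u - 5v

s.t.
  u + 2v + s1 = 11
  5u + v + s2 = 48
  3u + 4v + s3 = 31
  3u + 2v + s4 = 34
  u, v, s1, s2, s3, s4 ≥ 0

(0, 0), (9.6, 0), (9.471, 0.6471), (9, 1), (0, 5.5)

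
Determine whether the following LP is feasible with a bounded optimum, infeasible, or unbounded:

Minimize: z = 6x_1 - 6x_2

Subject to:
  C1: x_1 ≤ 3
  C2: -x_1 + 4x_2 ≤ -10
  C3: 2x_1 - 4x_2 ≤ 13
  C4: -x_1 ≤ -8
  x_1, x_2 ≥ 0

Infeasible (no feasible solution exists)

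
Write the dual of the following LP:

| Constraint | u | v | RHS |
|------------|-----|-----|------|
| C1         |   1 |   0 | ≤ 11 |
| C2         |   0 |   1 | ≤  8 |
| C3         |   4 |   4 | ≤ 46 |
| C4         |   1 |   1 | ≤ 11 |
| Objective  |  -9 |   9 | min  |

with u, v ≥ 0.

Primal min cᵀx s.t. Ax ≤ b, x ≥ 0  →  Dual max −bᵀy s.t. Aᵀy ≥ −c, y ≥ 0.

Maximize: z = -11y1 - 8y2 - 46y3 - 11y4

Subject to:
  y1 + 4y3 + y4 ≥ 9
  y2 + 4y3 + y4 ≥ -9
  y1, y2, y3, y4 ≥ 0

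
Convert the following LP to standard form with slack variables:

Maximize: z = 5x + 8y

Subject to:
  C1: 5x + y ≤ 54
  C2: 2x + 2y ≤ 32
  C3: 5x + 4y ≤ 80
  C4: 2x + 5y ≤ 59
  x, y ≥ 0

max z = 5x + 8y

s.t.
  5x + y + s1 = 54
  2x + 2y + s2 = 32
  5x + 4y + s3 = 80
  2x + 5y + s4 = 59
  x, y, s1, s2, s3, s4 ≥ 0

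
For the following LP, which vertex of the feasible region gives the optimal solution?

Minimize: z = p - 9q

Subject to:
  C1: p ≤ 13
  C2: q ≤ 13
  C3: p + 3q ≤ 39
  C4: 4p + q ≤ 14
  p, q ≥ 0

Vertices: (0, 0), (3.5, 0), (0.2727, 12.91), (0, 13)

Evaluate the objective at each vertex of the feasible region:
  z(0, 0) = 0
  z(3.5, 0) = 3.5
  z(0.2727, 12.91) = -115.9
  z(0, 13) = -117  ←
The minimum is at p = 0, q = 13.

(0, 13)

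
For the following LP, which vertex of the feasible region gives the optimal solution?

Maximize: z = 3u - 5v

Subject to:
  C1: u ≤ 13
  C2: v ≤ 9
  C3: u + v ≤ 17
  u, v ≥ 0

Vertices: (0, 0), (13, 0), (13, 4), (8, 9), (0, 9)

Evaluate the objective at each vertex of the feasible region:
  z(0, 0) = 0
  z(13, 0) = 39  ←
  z(13, 4) = 19
  z(8, 9) = -21
  z(0, 9) = -45
The maximum is at u = 13, v = 0.

(13, 0)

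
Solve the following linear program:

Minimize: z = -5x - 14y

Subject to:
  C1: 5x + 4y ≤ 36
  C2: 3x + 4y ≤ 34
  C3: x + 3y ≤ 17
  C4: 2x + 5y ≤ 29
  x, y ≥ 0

Evaluate the objective at each vertex of the feasible region:
  z(0, 0) = 0
  z(7.2, 0) = -36
  z(3.765, 4.294) = -78.94
  z(2, 5) = -80  ←
  z(0, 5.667) = -79.33
The minimum is at x = 2, y = 5.

x = 2, y = 5, z = -80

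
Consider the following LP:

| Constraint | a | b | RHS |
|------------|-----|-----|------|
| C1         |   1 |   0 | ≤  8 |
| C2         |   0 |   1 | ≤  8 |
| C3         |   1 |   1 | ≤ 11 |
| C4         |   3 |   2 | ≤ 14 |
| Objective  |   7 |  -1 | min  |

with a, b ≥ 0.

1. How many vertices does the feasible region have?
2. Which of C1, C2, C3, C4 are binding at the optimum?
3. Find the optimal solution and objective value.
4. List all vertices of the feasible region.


1. 3
2. C4
3. a = 0, b = 7, z = -7
4. (0, 0), (4.667, 0), (0, 7)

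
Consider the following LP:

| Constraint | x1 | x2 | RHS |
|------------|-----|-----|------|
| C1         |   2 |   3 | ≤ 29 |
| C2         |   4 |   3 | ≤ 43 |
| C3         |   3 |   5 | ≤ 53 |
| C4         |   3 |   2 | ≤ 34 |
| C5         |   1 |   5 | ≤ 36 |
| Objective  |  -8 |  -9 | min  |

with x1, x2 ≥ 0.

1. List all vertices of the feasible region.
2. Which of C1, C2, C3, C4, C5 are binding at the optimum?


1. (0, 0), (10.75, 0), (7, 5), (5.286, 6.143), (0, 7.2)
2. C1, C2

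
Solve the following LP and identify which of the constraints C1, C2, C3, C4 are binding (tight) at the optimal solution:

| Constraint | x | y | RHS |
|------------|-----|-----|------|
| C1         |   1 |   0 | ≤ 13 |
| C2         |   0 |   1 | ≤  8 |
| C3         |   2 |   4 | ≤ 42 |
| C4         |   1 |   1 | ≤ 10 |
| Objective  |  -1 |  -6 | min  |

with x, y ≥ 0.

At x = 2, y = 8, compute slack b - a·x for each constraint:
  C1: 13 − 2 = 11  (slack)
  C2: 8 − 8 = 0  (binding)
  C3: 42 − 36 = 6  (slack)
  C4: 10 − 10 = 0  (binding)

Optimal: x = 2, y = 8
Binding: C2, C4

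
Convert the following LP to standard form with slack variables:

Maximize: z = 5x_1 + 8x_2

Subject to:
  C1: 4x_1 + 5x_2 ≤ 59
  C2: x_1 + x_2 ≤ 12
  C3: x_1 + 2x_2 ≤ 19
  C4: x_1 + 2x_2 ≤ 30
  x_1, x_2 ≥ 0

max z = 5x_1 + 8x_2

s.t.
  4x_1 + 5x_2 + s1 = 59
  x_1 + x_2 + s2 = 12
  x_1 + 2x_2 + s3 = 19
  x_1 + 2x_2 + s4 = 30
  x_1, x_2, s1, s2, s3, s4 ≥ 0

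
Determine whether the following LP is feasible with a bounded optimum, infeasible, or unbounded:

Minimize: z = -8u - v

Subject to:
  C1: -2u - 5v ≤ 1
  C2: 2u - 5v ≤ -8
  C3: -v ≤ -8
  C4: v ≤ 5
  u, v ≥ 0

Infeasible (no feasible solution exists)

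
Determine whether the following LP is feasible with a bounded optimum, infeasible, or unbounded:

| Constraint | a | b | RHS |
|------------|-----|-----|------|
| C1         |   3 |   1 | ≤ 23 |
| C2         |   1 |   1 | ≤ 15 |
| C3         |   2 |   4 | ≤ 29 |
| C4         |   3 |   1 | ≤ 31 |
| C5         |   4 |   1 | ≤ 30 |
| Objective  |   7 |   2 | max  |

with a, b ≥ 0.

Feasible with a bounded optimal solution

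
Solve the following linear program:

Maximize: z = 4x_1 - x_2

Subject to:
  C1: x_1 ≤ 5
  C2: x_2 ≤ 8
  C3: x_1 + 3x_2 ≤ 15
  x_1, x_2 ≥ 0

Evaluate the objective at each vertex of the feasible region:
  z(0, 0) = 0
  z(5, 0) = 20  ←
  z(5, 3.333) = 16.67
  z(0, 5) = -5
The maximum is at x_1 = 5, x_2 = 0.

x_1 = 5, x_2 = 0, z = 20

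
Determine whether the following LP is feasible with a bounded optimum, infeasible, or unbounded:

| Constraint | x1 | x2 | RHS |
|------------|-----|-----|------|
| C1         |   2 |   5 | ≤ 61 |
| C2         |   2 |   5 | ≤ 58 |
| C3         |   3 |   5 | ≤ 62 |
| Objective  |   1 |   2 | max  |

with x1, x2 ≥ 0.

Feasible with a bounded optimal solution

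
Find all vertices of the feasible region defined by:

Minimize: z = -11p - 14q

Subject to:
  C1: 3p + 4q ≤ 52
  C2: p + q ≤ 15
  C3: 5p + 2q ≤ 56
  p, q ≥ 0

(0, 0), (11.2, 0), (8.667, 6.333), (8, 7), (0, 13)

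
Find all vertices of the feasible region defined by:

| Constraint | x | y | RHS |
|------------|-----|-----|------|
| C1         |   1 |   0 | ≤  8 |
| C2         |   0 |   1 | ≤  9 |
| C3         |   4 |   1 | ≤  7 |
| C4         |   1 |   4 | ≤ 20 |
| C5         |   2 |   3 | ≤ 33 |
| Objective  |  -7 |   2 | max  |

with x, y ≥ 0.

(0, 0), (1.75, 0), (0.5333, 4.867), (0, 5)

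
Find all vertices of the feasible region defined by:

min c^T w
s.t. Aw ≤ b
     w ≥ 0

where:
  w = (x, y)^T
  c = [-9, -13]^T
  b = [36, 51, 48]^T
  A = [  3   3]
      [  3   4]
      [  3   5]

(0, 0), (12, 0), (6, 6), (0, 9.6)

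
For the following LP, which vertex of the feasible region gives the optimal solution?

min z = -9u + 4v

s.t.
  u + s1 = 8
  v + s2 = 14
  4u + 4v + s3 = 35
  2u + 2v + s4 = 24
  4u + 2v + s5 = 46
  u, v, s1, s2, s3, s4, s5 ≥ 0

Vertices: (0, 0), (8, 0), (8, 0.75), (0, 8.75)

Evaluate the objective at each vertex of the feasible region:
  z(0, 0) = 0
  z(8, 0) = -72  ←
  z(8, 0.75) = -69
  z(0, 8.75) = 35
The minimum is at u = 8, v = 0.

(8, 0)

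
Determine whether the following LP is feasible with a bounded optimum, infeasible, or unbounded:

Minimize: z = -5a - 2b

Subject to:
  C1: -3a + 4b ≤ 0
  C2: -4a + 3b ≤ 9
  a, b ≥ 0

Unbounded (objective can decrease without bound)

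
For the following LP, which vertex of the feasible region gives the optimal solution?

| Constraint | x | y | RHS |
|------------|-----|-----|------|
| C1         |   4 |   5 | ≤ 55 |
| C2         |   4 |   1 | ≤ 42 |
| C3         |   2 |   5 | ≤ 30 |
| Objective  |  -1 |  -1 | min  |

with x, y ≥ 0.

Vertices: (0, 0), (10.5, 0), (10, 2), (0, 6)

Evaluate the objective at each vertex of the feasible region:
  z(0, 0) = 0
  z(10.5, 0) = -10.5
  z(10, 2) = -12  ←
  z(0, 6) = -6
The minimum is at x = 10, y = 2.

(10, 2)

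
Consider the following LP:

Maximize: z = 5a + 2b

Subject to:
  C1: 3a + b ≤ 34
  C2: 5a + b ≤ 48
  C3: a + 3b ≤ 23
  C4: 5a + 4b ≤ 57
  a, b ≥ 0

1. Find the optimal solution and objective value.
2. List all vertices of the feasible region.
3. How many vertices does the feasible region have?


1. a = 9, b = 3, z = 51
2. (0, 0), (9.6, 0), (9, 3), (7.182, 5.273), (0, 7.667)
3. 5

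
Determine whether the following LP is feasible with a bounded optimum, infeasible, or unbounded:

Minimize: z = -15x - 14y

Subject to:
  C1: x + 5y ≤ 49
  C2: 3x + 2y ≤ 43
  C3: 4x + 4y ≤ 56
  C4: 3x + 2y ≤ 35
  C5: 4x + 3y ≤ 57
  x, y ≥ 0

Feasible with a bounded optimal solution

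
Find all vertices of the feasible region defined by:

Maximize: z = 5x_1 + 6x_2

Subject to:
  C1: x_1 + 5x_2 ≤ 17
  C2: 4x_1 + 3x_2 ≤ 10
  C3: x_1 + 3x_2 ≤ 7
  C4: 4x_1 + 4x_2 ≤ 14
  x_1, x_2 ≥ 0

(0, 0), (2.5, 0), (1, 2), (0, 2.333)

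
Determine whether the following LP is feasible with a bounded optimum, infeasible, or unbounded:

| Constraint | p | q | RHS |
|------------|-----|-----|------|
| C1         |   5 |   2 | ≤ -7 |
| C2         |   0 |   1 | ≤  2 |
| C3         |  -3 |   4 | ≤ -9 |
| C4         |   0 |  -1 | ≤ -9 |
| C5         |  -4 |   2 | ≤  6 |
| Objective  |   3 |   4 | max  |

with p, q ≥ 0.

Infeasible (no feasible solution exists)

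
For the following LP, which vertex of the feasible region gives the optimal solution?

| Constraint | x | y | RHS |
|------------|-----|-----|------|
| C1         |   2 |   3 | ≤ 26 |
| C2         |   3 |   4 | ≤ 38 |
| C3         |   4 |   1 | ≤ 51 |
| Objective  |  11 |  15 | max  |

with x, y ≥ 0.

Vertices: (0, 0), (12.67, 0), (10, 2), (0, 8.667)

Evaluate the objective at each vertex of the feasible region:
  z(0, 0) = 0
  z(12.67, 0) = 139.3
  z(10, 2) = 140  ←
  z(0, 8.667) = 130
The maximum is at x = 10, y = 2.

(10, 2)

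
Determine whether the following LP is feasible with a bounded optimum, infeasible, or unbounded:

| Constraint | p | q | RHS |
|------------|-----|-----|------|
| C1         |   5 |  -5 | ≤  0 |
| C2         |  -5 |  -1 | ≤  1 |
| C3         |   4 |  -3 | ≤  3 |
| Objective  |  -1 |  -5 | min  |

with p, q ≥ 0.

Unbounded (objective can decrease without bound)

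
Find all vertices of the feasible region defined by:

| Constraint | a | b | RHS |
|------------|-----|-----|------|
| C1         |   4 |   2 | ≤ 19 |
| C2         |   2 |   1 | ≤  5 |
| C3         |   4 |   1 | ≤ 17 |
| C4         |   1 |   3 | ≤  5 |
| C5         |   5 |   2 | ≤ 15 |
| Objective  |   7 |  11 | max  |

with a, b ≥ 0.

(0, 0), (2.5, 0), (2, 1), (0, 1.667)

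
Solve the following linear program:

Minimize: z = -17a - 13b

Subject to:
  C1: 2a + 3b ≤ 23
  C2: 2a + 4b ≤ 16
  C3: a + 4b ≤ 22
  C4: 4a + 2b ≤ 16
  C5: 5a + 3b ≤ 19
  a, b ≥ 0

Evaluate the objective at each vertex of the feasible region:
  z(0, 0) = 0
  z(3.8, 0) = -64.6
  z(2, 3) = -73  ←
  z(0, 4) = -52
The minimum is at a = 2, b = 3.

a = 2, b = 3, z = -73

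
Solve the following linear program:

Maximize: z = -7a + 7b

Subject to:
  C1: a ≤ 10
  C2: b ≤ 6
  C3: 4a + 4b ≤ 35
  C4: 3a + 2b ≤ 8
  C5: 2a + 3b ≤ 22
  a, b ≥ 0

Evaluate the objective at each vertex of the feasible region:
  z(0, 0) = 0
  z(2.667, 0) = -18.67
  z(0, 4) = 28  ←
The maximum is at a = 0, b = 4.

a = 0, b = 4, z = 28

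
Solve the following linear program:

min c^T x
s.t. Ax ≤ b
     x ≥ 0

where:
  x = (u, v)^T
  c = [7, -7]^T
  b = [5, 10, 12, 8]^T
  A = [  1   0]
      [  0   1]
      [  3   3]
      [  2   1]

Evaluate the objective at each vertex of the feasible region:
  z(0, 0) = 0
  z(4, 0) = 28
  z(0, 4) = -28  ←
The minimum is at u = 0, v = 4.

u = 0, v = 4, z = -28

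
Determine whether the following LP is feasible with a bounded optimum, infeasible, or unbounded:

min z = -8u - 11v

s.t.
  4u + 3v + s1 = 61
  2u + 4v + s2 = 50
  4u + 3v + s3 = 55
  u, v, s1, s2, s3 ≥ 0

Feasible with a bounded optimal solution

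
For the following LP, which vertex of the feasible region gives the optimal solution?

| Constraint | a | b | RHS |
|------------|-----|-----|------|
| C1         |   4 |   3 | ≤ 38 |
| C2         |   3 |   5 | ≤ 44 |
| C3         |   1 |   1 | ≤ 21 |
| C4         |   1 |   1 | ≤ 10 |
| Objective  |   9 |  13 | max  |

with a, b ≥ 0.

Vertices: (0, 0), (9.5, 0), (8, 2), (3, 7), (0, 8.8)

Evaluate the objective at each vertex of the feasible region:
  z(0, 0) = 0
  z(9.5, 0) = 85.5
  z(8, 2) = 98
  z(3, 7) = 118  ←
  z(0, 8.8) = 114.4
The maximum is at a = 3, b = 7.

(3, 7)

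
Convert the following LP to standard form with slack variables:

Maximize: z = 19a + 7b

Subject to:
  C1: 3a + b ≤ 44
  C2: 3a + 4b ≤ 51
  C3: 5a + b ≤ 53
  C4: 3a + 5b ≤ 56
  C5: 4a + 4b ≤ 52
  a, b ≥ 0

max z = 19a + 7b

s.t.
  3a + b + s1 = 44
  3a + 4b + s2 = 51
  5a + b + s3 = 53
  3a + 5b + s4 = 56
  4a + 4b + s5 = 52
  a, b, s1, s2, s3, s4, s5 ≥ 0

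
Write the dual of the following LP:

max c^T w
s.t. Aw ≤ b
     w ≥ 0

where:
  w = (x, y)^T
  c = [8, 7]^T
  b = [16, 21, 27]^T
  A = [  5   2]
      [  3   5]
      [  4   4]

Primal max cᵀx s.t. Ax ≤ b, x ≥ 0  →  Dual min bᵀy s.t. Aᵀy ≥ c, y ≥ 0.

Minimize: z = 16y1 + 21y2 + 27y3

Subject to:
  5y1 + 3y2 + 4y3 ≥ 8
  2y1 + 5y2 + 4y3 ≥ 7
  y1, y2, y3 ≥ 0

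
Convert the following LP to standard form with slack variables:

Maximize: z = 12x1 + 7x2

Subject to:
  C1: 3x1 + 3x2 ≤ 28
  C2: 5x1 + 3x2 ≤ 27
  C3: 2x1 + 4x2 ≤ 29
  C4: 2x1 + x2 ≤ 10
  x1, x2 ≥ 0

max z = 12x1 + 7x2

s.t.
  3x1 + 3x2 + s1 = 28
  5x1 + 3x2 + s2 = 27
  2x1 + 4x2 + s3 = 29
  2x1 + x2 + s4 = 10
  x1, x2, s1, s2, s3, s4 ≥ 0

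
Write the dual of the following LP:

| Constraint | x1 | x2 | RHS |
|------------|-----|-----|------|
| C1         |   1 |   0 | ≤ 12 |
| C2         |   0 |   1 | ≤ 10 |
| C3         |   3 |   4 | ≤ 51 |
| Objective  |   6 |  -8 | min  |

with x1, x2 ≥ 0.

Primal min cᵀx s.t. Ax ≤ b, x ≥ 0  →  Dual max −bᵀy s.t. Aᵀy ≥ −c, y ≥ 0.

Maximize: z = -12y1 - 10y2 - 51y3

Subject to:
  y1 + 3y3 ≥ -6
  y2 + 4y3 ≥ 8
  y1, y2, y3 ≥ 0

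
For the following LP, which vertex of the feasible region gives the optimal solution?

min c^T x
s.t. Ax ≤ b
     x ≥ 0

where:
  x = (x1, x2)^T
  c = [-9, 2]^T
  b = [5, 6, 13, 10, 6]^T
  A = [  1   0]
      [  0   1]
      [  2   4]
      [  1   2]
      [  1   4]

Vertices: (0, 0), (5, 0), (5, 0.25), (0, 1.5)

Evaluate the objective at each vertex of the feasible region:
  z(0, 0) = 0
  z(5, 0) = -45  ←
  z(5, 0.25) = -44.5
  z(0, 1.5) = 3
The minimum is at x1 = 5, x2 = 0.

(5, 0)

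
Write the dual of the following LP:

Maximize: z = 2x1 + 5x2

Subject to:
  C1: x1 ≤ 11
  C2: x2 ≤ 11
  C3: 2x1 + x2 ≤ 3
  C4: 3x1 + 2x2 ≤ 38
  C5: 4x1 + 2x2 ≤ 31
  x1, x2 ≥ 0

Primal max cᵀx s.t. Ax ≤ b, x ≥ 0  →  Dual min bᵀy s.t. Aᵀy ≥ c, y ≥ 0.

Minimize: z = 11y1 + 11y2 + 3y3 + 38y4 + 31y5

Subject to:
  y1 + 2y3 + 3y4 + 4y5 ≥ 2
  y2 + y3 + 2y4 + 2y5 ≥ 5
  y1, y2, y3, y4, y5 ≥ 0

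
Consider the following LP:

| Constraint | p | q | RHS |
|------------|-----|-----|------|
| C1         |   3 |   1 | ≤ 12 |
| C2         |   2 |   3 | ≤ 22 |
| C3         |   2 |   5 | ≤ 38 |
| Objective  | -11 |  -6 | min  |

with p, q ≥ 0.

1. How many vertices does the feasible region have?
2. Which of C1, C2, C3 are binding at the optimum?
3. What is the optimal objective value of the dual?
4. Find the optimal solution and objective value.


1. 4
2. C1, C2
3. -58
4. p = 2, q = 6, z = -58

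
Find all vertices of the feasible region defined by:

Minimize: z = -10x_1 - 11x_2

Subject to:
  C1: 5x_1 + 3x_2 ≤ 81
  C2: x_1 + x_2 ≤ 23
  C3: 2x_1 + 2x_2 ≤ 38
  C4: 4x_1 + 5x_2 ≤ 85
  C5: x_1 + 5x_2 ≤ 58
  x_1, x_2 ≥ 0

(0, 0), (16.2, 0), (12, 7), (10, 9), (9, 9.8), (0, 11.6)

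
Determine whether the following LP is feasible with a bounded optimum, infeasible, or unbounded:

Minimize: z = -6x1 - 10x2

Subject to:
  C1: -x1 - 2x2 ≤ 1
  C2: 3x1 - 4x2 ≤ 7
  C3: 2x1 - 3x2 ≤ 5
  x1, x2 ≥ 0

Unbounded (objective can decrease without bound)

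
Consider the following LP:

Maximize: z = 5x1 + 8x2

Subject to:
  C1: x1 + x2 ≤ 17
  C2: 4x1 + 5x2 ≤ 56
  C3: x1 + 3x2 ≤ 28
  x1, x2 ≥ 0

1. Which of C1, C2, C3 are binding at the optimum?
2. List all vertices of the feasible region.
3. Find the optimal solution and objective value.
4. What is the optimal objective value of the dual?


1. C2, C3
2. (0, 0), (14, 0), (4, 8), (0, 9.333)
3. x1 = 4, x2 = 8, z = 84
4. 84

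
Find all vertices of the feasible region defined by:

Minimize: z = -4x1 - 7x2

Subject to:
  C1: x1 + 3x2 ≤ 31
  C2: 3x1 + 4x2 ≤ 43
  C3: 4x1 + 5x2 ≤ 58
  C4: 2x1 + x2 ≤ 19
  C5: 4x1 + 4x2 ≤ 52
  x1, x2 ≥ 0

(0, 0), (9.5, 0), (6.6, 5.8), (1, 10), (0, 10.33)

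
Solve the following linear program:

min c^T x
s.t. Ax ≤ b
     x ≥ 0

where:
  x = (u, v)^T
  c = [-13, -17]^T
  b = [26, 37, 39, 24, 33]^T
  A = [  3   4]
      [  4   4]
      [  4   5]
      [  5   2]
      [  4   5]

Evaluate the objective at each vertex of the feasible region:
  z(0, 0) = 0
  z(4.8, 0) = -62.4
  z(3.176, 4.059) = -110.3
  z(2, 5) = -111  ←
  z(0, 6.5) = -110.5
The minimum is at u = 2, v = 5.

u = 2, v = 5, z = -111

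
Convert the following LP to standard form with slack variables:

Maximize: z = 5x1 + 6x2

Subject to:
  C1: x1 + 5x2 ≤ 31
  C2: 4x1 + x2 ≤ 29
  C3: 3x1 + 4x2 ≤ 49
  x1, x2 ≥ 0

max z = 5x1 + 6x2

s.t.
  x1 + 5x2 + s1 = 31
  4x1 + x2 + s2 = 29
  3x1 + 4x2 + s3 = 49
  x1, x2, s1, s2, s3 ≥ 0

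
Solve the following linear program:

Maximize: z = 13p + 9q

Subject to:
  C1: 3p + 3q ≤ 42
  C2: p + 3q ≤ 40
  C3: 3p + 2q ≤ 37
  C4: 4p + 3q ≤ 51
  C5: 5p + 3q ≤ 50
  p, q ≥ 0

Evaluate the objective at each vertex of the feasible region:
  z(0, 0) = 0
  z(10, 0) = 130
  z(4, 10) = 142  ←
  z(1, 13) = 130
  z(0, 13.33) = 120
The maximum is at p = 4, q = 10.

p = 4, q = 10, z = 142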